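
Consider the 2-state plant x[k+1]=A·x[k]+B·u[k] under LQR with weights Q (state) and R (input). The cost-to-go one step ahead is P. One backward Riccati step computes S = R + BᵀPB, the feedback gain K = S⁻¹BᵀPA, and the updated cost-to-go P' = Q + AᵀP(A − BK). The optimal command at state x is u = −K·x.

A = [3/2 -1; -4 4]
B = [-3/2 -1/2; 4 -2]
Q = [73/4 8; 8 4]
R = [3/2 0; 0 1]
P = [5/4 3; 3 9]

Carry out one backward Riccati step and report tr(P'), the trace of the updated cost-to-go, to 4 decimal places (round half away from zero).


BᵀP = [10.1250 31.5000; -6.6250 -19.5000]
S = R + BᵀPB = [3/2 0; 0 1] + [110.8125 -68.0625; -68.0625 42.3125] = [112.3125 -68.0625; -68.0625 43.3125]
BᵀPA = [-110.8125 115.8750; 68.0625 -71.3750]
K = S⁻¹·BᵀPA = [-0.7200 0.6933; 0.4400 -0.5584]
A−BK = [0.6400 -0.2392; -0.2400 0.1099]
AᵀP(A−BK) = [1.0800 -1.0400; -1.0400 1.0554]
P' = Q + AᵀP(A−BK) = [19.3300 6.9600; 6.9600 5.0554]
tr(P') = 24.3854

24.3854


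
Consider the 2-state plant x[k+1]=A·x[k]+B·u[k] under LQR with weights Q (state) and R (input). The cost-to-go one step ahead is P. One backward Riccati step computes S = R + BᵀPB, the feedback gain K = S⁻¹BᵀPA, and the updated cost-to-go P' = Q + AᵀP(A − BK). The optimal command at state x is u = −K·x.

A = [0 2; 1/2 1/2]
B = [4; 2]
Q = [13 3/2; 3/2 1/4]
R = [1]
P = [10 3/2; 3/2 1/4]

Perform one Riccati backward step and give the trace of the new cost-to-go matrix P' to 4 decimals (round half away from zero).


BᵀP = [43.0000 6.5000]
S = R + BᵀPB = [1] + [185.0000] = [186.0000]
BᵀPA = [3.2500 89.2500]
K = S⁻¹·BᵀPA = [0.0175 0.4798]
A−BK = [-0.0699 0.0806; 0.4651 -0.4597]
AᵀP(A−BK) = [0.0057 0.0030; 0.0030 0.2369]
P' = Q + AᵀP(A−BK) = [13.0057 1.5030; 1.5030 0.4869]
tr(P') = 13.4926

13.4926


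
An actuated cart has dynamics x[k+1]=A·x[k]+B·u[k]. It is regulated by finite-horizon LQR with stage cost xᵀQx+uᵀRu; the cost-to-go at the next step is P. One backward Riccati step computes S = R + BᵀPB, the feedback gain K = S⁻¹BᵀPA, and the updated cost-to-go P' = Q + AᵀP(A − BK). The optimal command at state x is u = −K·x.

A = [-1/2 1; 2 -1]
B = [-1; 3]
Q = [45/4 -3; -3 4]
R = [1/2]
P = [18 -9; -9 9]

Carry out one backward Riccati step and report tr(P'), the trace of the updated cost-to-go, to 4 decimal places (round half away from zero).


BᵀP = [-45.0000 36.0000]
S = R + BᵀPB = [1/2] + [153.0000] = [153.5000]
BᵀPA = [94.5000 -81.0000]
K = S⁻¹·BᵀPA = [0.6156 -0.5277]
A−BK = [0.1156 0.4723; 0.1531 0.5831]
AᵀP(A−BK) = [0.3225 0.3664; 0.3664 2.2573]
P' = Q + AᵀP(A−BK) = [11.5725 -2.6336; -2.6336 6.2573]
tr(P') = 17.8298

17.8298


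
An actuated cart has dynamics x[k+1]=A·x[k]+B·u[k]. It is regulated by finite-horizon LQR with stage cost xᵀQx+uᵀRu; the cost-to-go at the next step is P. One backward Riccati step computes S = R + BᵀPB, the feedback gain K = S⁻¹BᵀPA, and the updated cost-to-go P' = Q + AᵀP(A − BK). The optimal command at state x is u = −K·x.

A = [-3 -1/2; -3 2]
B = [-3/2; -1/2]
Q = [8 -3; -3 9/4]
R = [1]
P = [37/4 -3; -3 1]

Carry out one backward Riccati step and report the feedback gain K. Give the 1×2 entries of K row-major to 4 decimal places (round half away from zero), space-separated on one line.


1.4306 0.8078

BᵀP = [-12.3750 4.0000]
S = R + BᵀPB = [1] + [16.5625] = [17.5625]
BᵀPA = [25.1250 14.1875]
K = S⁻¹·BᵀPA = [1.4306 0.8078]
A−BK = [-0.8541 0.7117; -2.2847 2.4039]
AᵀP(A−BK) = [2.3060 1.0783; 1.0783 0.8514]
P' = Q + AᵀP(A−BK) = [10.3060 -1.9217; -1.9217 3.1014]
tr(P') = 13.4075


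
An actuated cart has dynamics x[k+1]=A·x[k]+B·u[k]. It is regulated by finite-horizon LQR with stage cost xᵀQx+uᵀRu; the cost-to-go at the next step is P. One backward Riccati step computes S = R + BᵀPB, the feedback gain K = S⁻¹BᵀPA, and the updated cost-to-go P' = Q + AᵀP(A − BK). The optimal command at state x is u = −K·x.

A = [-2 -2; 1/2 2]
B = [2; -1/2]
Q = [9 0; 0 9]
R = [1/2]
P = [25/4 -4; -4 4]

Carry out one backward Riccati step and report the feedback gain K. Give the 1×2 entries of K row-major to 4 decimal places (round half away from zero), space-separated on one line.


BᵀP = [14.5000 -10.0000]
S = R + BᵀPB = [1/2] + [34.0000] = [34.5000]
BᵀPA = [-34.0000 -49.0000]
K = S⁻¹·BᵀPA = [-0.9855 -1.4203]
A−BK = [-0.0290 0.8406; 0.0072 1.2899]
AᵀP(A−BK) = [0.4928 0.7101; 0.7101 3.4058]
P' = Q + AᵀP(A−BK) = [9.4928 0.7101; 0.7101 12.4058]
tr(P') = 21.8986

-0.9855 -1.4203


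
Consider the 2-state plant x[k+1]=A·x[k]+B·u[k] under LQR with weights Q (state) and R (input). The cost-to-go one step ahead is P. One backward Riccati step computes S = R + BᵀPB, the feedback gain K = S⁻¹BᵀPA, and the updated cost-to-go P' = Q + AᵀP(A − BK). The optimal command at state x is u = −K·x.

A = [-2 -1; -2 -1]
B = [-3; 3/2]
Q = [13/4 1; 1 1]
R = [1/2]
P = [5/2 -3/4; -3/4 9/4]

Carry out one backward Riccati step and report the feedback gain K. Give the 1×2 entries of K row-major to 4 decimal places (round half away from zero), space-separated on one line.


0.1724 0.0862

BᵀP = [-8.6250 5.6250]
S = R + BᵀPB = [1/2] + [34.3125] = [34.8125]
BᵀPA = [6.0000 3.0000]
K = S⁻¹·BᵀPA = [0.1724 0.0862]
A−BK = [-1.4829 -0.7415; -2.2585 -1.1293]
AᵀP(A−BK) = [11.9659 5.9829; 5.9829 2.9915]
P' = Q + AᵀP(A−BK) = [15.2159 6.9829; 6.9829 3.9915]
tr(P') = 19.2074


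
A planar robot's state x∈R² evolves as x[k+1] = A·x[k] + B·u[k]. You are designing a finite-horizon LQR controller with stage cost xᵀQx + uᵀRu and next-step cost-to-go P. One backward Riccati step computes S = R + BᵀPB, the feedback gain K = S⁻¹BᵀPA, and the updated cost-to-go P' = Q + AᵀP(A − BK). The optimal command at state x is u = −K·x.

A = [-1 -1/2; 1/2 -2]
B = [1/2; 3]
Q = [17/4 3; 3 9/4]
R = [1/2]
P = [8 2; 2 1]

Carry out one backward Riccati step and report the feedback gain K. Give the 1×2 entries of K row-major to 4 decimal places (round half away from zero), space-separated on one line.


-0.4571 -0.7429

BᵀP = [10.0000 4.0000]
S = R + BᵀPB = [1/2] + [17.0000] = [17.5000]
BᵀPA = [-8.0000 -13.0000]
K = S⁻¹·BᵀPA = [-0.4571 -0.7429]
A−BK = [-0.7714 -0.1286; 1.8714 0.2286]
AᵀP(A−BK) = [2.5929 0.5571; 0.5571 0.3429]
P' = Q + AᵀP(A−BK) = [6.8429 3.5571; 3.5571 2.5929]
tr(P') = 9.4357


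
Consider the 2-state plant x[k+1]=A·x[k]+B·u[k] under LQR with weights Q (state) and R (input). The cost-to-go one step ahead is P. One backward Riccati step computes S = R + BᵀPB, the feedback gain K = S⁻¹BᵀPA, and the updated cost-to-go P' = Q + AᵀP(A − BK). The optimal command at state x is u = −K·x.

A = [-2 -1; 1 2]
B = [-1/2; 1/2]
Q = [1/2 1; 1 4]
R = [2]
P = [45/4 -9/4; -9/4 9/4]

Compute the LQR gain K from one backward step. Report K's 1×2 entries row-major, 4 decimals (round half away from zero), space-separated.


2.4231 1.7308

BᵀP = [-6.7500 2.2500]
S = R + BᵀPB = [2] + [4.5000] = [6.5000]
BᵀPA = [15.7500 11.2500]
K = S⁻¹·BᵀPA = [2.4231 1.7308]
A−BK = [-0.7885 -0.1346; -0.2115 1.1346]
AᵀP(A−BK) = [18.0865 10.9904; 10.9904 9.7788]
P' = Q + AᵀP(A−BK) = [18.5865 11.9904; 11.9904 13.7788]
tr(P') = 32.3654


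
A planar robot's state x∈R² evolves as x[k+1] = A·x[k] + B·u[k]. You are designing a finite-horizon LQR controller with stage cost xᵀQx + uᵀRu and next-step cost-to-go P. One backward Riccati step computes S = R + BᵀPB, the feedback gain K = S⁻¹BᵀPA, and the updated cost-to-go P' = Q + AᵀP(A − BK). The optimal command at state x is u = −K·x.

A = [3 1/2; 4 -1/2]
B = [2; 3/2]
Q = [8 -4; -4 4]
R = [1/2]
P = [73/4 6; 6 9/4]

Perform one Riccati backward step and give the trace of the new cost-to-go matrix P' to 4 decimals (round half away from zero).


14.1884

BᵀP = [45.5000 15.3750]
S = R + BᵀPB = [1/2] + [114.0625] = [114.5625]
BᵀPA = [198.0000 15.0625]
K = S⁻¹·BᵀPA = [1.7283 0.1315]
A−BK = [-0.4566 0.2370; 1.4075 -0.6972]
AᵀP(A−BK) = [2.0438 -0.1577; -0.1577 0.1446]
P' = Q + AᵀP(A−BK) = [10.0438 -4.1577; -4.1577 4.1446]
tr(P') = 14.1884


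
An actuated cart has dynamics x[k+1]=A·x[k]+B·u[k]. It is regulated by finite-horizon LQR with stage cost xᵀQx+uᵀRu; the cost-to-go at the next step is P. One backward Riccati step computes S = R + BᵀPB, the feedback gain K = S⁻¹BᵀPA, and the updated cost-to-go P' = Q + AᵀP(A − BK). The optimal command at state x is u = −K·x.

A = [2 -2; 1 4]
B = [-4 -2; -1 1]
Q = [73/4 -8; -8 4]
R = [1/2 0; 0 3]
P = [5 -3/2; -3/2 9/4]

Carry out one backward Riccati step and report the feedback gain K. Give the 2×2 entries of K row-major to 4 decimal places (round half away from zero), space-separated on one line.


-0.5737 -0.3052 0.1801 1.8060

BᵀP = [-18.5000 3.7500; -11.5000 5.2500]
S = R + BᵀPB = [1/2 0; 0 3] + [70.2500 40.7500; 40.7500 28.2500] = [70.7500 40.7500; 40.7500 31.2500]
BᵀPA = [-33.2500 52.0000; -17.7500 44.0000]
K = S⁻¹·BᵀPA = [-0.5737 -0.3052; 0.1801 1.8060]
A−BK = [0.0654 0.3911; 0.2462 1.8887]
AᵀP(A−BK) = [0.3713 1.9078; 1.9078 16.4070]
P' = Q + AᵀP(A−BK) = [18.6213 -6.0922; -6.0922 20.4070]
tr(P') = 39.0283


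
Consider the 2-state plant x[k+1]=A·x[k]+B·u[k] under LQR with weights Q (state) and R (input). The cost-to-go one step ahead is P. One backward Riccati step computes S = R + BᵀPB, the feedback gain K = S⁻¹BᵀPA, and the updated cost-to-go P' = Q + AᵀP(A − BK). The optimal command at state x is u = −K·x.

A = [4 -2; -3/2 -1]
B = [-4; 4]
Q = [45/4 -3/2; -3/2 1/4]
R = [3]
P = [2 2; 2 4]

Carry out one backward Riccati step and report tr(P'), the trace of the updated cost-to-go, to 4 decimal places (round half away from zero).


BᵀP = [0.0000 8.0000]
S = R + BᵀPB = [3] + [32.0000] = [35.0000]
BᵀPA = [-12.0000 -8.0000]
K = S⁻¹·BᵀPA = [-0.3429 -0.2286]
A−BK = [2.6286 -2.9143; -0.1286 -0.0857]
AᵀP(A−BK) = [12.8857 -14.7429; -14.7429 18.1714]
P' = Q + AᵀP(A−BK) = [24.1357 -16.2429; -16.2429 18.4214]
tr(P') = 42.5571

42.5571


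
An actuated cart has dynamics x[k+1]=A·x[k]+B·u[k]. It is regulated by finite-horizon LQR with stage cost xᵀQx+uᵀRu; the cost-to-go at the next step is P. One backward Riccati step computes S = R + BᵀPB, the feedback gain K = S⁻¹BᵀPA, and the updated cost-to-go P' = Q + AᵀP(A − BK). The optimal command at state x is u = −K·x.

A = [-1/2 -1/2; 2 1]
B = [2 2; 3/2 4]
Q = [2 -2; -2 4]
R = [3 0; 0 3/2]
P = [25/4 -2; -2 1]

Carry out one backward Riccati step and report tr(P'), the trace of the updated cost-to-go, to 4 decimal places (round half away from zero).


10.6665

BᵀP = [9.5000 -2.5000; 4.5000 0.0000]
S = R + BᵀPB = [3 0; 0 3/2] + [15.2500 9.0000; 9.0000 9.0000] = [18.2500 9.0000; 9.0000 10.5000]
BᵀPA = [-9.7500 -7.2500; -2.2500 -2.2500]
K = S⁻¹·BᵀPA = [-0.7424 -0.5051; 0.4220 0.2186]
A−BK = [0.1407 0.0729; 1.4254 0.8831]
AᵀP(A−BK) = [3.2739 2.1299; 2.1299 1.3926]
P' = Q + AᵀP(A−BK) = [5.2739 0.1299; 0.1299 5.3926]
tr(P') = 10.6665


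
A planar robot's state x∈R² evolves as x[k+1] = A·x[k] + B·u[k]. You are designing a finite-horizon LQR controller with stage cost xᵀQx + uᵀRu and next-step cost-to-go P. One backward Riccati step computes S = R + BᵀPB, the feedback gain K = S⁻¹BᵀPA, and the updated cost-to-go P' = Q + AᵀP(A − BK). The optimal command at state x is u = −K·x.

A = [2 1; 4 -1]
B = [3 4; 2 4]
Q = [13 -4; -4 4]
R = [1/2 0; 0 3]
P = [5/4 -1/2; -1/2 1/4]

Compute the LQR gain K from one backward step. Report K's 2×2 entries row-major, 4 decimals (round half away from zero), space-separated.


0.0990 0.5248 0.1188 0.0297

BᵀP = [2.7500 -1.0000; 3.0000 -1.0000]
S = R + BᵀPB = [1/2 0; 0 3] + [6.2500 7.0000; 7.0000 8.0000] = [6.7500 7.0000; 7.0000 11.0000]
BᵀPA = [1.5000 3.7500; 2.0000 4.0000]
K = S⁻¹·BᵀPA = [0.0990 0.5248; 0.1188 0.0297]
A−BK = [1.2277 -0.6931; 3.3267 -2.1683]
AᵀP(A−BK) = [0.6139 -0.3465; -0.3465 0.4134]
P' = Q + AᵀP(A−BK) = [13.6139 -4.3465; -4.3465 4.4134]
tr(P') = 18.0272


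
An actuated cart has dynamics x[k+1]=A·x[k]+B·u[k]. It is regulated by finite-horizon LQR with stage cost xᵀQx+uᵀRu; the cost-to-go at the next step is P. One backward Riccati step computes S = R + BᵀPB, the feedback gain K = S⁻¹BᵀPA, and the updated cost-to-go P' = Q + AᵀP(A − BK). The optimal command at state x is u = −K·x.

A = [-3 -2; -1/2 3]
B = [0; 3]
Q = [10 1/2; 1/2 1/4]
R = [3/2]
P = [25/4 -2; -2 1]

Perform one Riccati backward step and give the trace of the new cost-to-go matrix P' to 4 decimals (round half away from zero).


50.8214

BᵀP = [-6.0000 3.0000]
S = R + BᵀPB = [3/2] + [9.0000] = [10.5000]
BᵀPA = [16.5000 21.0000]
K = S⁻¹·BᵀPA = [1.5714 2.0000]
A−BK = [-3.0000 -2.0000; -5.2143 -3.0000]
AᵀP(A−BK) = [24.5714 19.0000; 19.0000 16.0000]
P' = Q + AᵀP(A−BK) = [34.5714 19.5000; 19.5000 16.2500]
tr(P') = 50.8214


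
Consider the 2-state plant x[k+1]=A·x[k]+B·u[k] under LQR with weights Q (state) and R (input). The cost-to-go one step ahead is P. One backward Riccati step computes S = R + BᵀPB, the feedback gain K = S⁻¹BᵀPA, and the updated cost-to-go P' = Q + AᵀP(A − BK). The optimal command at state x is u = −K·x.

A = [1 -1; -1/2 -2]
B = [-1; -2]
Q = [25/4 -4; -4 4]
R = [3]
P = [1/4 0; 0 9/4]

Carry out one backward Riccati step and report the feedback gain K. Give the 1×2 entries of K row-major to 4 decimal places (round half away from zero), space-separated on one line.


0.1633 0.7551

BᵀP = [-0.2500 -4.5000]
S = R + BᵀPB = [3] + [9.2500] = [12.2500]
BᵀPA = [2.0000 9.2500]
K = S⁻¹·BᵀPA = [0.1633 0.7551]
A−BK = [1.1633 -0.2449; -0.1735 -0.4898]
AᵀP(A−BK) = [0.4860 0.4898; 0.4898 2.2653]
P' = Q + AᵀP(A−BK) = [6.7360 -3.5102; -3.5102 6.2653]
tr(P') = 13.0013


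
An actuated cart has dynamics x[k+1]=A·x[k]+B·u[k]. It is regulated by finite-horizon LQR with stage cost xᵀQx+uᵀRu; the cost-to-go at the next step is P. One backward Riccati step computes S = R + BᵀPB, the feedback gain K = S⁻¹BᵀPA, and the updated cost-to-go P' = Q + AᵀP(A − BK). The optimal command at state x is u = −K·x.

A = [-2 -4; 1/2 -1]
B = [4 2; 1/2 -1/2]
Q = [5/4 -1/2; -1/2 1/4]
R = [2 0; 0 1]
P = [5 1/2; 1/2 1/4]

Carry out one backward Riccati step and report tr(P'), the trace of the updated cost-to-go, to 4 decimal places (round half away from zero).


3.4181

BᵀP = [20.2500 2.1250; 9.7500 0.8750]
S = R + BᵀPB = [2 0; 0 1] + [82.0625 39.4375; 39.4375 19.0625] = [84.0625 39.4375; 39.4375 20.0625]
BᵀPA = [-39.4375 -83.1250; -19.0625 -39.8750]
K = S⁻¹·BᵀPA = [-0.3006 -0.7251; -0.3592 -0.5622]
A−BK = [-0.0791 0.0248; 0.4707 -0.9185]
AᵀP(A−BK) = [0.3592 0.5622; 0.5622 1.5588]
P' = Q + AᵀP(A−BK) = [1.6092 0.0622; 0.0622 1.8088]
tr(P') = 3.4181


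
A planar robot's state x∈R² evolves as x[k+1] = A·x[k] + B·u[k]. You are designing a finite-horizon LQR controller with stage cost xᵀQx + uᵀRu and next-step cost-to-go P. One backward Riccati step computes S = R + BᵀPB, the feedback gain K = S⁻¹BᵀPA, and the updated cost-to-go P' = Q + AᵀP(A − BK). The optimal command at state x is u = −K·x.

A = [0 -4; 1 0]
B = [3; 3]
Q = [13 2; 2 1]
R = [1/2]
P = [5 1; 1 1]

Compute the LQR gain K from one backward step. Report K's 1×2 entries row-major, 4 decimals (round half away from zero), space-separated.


BᵀP = [18.0000 6.0000]
S = R + BᵀPB = [1/2] + [72.0000] = [72.5000]
BᵀPA = [6.0000 -72.0000]
K = S⁻¹·BᵀPA = [0.0828 -0.9931]
A−BK = [-0.2483 -1.0207; 0.7517 2.9793]
AᵀP(A−BK) = [0.5034 1.9586; 1.9586 8.4966]
P' = Q + AᵀP(A−BK) = [13.5034 3.9586; 3.9586 9.4966]
tr(P') = 23.0000

0.0828 -0.9931


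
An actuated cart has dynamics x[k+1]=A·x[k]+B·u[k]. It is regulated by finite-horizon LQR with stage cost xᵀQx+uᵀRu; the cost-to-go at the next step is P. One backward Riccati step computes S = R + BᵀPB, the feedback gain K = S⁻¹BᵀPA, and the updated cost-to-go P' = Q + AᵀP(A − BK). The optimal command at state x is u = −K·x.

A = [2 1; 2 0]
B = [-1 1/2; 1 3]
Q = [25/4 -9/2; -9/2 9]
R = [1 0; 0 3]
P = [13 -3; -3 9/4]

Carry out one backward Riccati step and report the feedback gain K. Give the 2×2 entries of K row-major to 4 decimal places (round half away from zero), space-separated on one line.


BᵀP = [-16.0000 5.2500; -2.5000 5.2500]
S = R + BᵀPB = [1 0; 0 3] + [21.2500 7.7500; 7.7500 14.5000] = [22.2500 7.7500; 7.7500 17.5000]
BᵀPA = [-21.5000 -16.0000; 5.5000 -2.5000]
K = S⁻¹·BᵀPA = [-1.2720 -0.7914; 0.8776 0.2076]
A−BK = [0.2892 0.1048; 0.6392 0.1685]
AᵀP(A−BK) = [4.8260 1.8425; 1.8425 0.8563]
P' = Q + AᵀP(A−BK) = [11.0760 -2.6575; -2.6575 9.8563]
tr(P') = 20.9323

-1.2720 -0.7914 0.8776 0.2076


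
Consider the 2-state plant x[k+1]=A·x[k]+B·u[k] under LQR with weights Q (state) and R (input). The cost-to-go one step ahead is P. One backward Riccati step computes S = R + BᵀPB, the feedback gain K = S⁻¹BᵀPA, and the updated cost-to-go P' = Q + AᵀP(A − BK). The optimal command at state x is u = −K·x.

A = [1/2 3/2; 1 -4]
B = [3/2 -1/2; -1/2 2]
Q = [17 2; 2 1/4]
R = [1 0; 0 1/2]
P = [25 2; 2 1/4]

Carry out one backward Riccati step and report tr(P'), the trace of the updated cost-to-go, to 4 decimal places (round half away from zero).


18.6026

BᵀP = [36.5000 2.8750; -8.5000 -0.5000]
S = R + BᵀPB = [1 0; 0 1/2] + [53.3125 -12.5000; -12.5000 3.2500] = [54.3125 -12.5000; -12.5000 3.7500]
BᵀPA = [21.1250 43.2500; -4.7500 -10.7500]
K = S⁻¹·BᵀPA = [0.4185 0.5865; 0.1282 -0.9117]
A−BK = [-0.0636 0.1644; 0.9529 -1.8834]
AᵀP(A−BK) = [0.2690 0.0298; 0.0298 1.0835]
P' = Q + AᵀP(A−BK) = [17.2690 2.0298; 2.0298 1.3335]
tr(P') = 18.6026


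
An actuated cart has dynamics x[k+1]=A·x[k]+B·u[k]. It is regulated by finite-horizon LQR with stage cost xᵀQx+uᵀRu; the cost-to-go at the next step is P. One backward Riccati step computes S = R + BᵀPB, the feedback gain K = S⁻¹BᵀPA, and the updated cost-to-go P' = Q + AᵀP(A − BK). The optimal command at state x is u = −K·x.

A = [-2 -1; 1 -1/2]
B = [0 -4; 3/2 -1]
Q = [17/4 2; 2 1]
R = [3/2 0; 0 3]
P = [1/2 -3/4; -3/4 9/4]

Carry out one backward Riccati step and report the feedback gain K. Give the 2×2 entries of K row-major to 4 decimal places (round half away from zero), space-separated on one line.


0.8016 -0.1093 0.3239 0.1377

BᵀP = [-1.1250 3.3750; -1.2500 0.7500]
S = R + BᵀPB = [3/2 0; 0 3] + [5.0625 1.1250; 1.1250 4.2500] = [6.5625 1.1250; 1.1250 7.2500]
BᵀPA = [5.6250 -0.5625; 3.2500 0.8750]
K = S⁻¹·BᵀPA = [0.8016 -0.1093; 0.3239 0.1377]
A−BK = [-0.7045 -0.4494; 0.1215 -0.1984]
AᵀP(A−BK) = [1.6883 0.0425; 0.0425 0.1306]
P' = Q + AᵀP(A−BK) = [5.9383 2.0425; 2.0425 1.1306]
tr(P') = 7.0688


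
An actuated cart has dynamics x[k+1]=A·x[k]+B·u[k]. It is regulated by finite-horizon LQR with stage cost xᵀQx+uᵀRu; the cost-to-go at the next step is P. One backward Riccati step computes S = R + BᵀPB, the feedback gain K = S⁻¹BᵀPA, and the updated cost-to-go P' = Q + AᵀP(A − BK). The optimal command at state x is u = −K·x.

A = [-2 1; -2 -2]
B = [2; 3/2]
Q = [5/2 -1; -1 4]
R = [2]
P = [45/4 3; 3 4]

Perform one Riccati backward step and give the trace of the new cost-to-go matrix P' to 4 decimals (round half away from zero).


BᵀP = [27.0000 12.0000]
S = R + BᵀPB = [2] + [72.0000] = [74.0000]
BᵀPA = [-78.0000 3.0000]
K = S⁻¹·BᵀPA = [-1.0541 0.0405]
A−BK = [0.1081 0.9189; -0.4189 -2.0608]
AᵀP(A−BK) = [2.7838 2.6622; 2.6622 15.1284]
P' = Q + AᵀP(A−BK) = [5.2838 1.6622; 1.6622 19.1284]
tr(P') = 24.4122

24.4122


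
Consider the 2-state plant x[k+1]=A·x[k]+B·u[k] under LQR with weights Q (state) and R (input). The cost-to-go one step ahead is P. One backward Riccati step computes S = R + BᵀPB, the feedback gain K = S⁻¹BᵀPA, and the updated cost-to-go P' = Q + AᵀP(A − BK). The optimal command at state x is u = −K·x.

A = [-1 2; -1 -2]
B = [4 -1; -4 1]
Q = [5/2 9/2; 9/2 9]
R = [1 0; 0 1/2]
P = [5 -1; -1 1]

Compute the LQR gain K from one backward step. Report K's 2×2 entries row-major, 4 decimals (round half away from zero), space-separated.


-0.1103 0.4414 0.0552 -0.2207

BᵀP = [24.0000 -8.0000; -6.0000 2.0000]
S = R + BᵀPB = [1 0; 0 1/2] + [128.0000 -32.0000; -32.0000 8.0000] = [129.0000 -32.0000; -32.0000 8.5000]
BᵀPA = [-16.0000 64.0000; 4.0000 -16.0000]
K = S⁻¹·BᵀPA = [-0.1103 0.4414; 0.0552 -0.2207]
A−BK = [-0.5034 0.0138; -1.4966 -0.0138]
AᵀP(A−BK) = [2.0138 -0.0552; -0.0552 0.2207]
P' = Q + AᵀP(A−BK) = [4.5138 4.4448; 4.4448 9.2207]
tr(P') = 13.7345


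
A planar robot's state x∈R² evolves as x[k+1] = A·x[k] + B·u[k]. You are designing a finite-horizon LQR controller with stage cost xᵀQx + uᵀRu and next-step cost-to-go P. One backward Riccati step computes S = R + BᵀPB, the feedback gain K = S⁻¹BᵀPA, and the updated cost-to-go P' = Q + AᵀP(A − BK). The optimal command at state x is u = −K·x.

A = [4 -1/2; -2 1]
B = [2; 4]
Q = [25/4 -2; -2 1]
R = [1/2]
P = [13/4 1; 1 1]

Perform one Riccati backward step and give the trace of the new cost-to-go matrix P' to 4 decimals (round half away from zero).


BᵀP = [10.5000 6.0000]
S = R + BᵀPB = [1/2] + [45.0000] = [45.5000]
BᵀPA = [30.0000 0.7500]
K = S⁻¹·BᵀPA = [0.6593 0.0165]
A−BK = [2.6813 -0.5330; -4.6374 0.9341]
AᵀP(A−BK) = [20.2198 -3.9945; -3.9945 0.8001]
P' = Q + AᵀP(A−BK) = [26.4698 -5.9945; -5.9945 1.8001]
tr(P') = 28.2699

28.2699


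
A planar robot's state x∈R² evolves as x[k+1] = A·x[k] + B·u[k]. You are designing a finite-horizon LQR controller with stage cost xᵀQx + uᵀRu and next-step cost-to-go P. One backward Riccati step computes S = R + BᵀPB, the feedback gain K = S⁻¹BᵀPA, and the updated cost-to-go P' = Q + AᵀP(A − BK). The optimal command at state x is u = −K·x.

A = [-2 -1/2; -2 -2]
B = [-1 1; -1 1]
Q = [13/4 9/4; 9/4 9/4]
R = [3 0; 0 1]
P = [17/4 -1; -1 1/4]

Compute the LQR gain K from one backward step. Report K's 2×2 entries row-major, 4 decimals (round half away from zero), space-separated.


0.3846 0.0096 -1.1538 -0.0288

BᵀP = [-3.2500 0.7500; 3.2500 -0.7500]
S = R + BᵀPB = [3 0; 0 1] + [2.5000 -2.5000; -2.5000 2.5000] = [5.5000 -2.5000; -2.5000 3.5000]
BᵀPA = [5.0000 0.1250; -5.0000 -0.1250]
K = S⁻¹·BᵀPA = [0.3846 0.0096; -1.1538 -0.0288]
A−BK = [-0.4615 -0.4615; -0.4615 -1.9615]
AᵀP(A−BK) = [2.3077 0.0577; 0.0577 0.0577]
P' = Q + AᵀP(A−BK) = [5.5577 2.3077; 2.3077 2.3077]
tr(P') = 7.8654


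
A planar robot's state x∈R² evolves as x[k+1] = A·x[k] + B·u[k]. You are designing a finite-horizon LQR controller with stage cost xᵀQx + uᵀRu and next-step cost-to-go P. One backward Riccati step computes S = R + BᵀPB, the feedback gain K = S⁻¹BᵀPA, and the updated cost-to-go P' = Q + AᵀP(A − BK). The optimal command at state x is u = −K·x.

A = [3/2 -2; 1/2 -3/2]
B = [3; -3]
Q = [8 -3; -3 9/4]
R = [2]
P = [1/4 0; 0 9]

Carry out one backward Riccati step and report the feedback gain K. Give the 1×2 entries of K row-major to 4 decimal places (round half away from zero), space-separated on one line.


BᵀP = [0.7500 -27.0000]
S = R + BᵀPB = [2] + [83.2500] = [85.2500]
BᵀPA = [-12.3750 39.0000]
K = S⁻¹·BᵀPA = [-0.1452 0.4575]
A−BK = [1.9355 -3.3724; 0.0645 -0.1276]
AᵀP(A−BK) = [1.0161 -1.8387; -1.8387 3.4084]
P' = Q + AᵀP(A−BK) = [9.0161 -4.8387; -4.8387 5.6584]
tr(P') = 14.6745

-0.1452 0.4575


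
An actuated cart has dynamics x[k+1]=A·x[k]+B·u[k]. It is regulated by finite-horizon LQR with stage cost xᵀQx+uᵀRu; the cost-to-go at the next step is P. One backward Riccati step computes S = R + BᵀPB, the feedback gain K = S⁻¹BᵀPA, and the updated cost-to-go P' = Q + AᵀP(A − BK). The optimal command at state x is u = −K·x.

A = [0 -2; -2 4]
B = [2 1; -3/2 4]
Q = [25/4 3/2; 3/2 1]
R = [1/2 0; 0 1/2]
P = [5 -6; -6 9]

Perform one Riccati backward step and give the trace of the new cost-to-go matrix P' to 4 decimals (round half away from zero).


BᵀP = [19.0000 -25.5000; -19.0000 30.0000]
S = R + BᵀPB = [1/2 0; 0 1/2] + [76.2500 -83.0000; -83.0000 101.0000] = [76.7500 -83.0000; -83.0000 101.5000]
BᵀPA = [51.0000 -140.0000; -60.0000 158.0000]
K = S⁻¹·BᵀPA = [0.2181 -1.2163; -0.4128 0.5621]
A−BK = [-0.0233 -0.1296; -0.0216 -0.0727]
AᵀP(A−BK) = [0.1099 -0.2464; -0.2464 0.9161]
P' = Q + AᵀP(A−BK) = [6.3599 1.2536; 1.2536 1.9161]
tr(P') = 8.2759

8.2759


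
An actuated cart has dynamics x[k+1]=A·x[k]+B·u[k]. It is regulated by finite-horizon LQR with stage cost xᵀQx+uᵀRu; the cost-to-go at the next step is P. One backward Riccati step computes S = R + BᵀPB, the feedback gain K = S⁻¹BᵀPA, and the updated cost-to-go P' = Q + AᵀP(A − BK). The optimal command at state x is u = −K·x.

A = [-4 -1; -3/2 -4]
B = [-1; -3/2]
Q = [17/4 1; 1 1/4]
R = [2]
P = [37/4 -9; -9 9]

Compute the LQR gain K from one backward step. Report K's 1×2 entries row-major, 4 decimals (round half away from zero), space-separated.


-2.2778 3.0556

BᵀP = [4.2500 -4.5000]
S = R + BᵀPB = [2] + [2.5000] = [4.5000]
BᵀPA = [-10.2500 13.7500]
K = S⁻¹·BᵀPA = [-2.2778 3.0556]
A−BK = [-6.2778 2.0556; -4.9167 0.5833]
AᵀP(A−BK) = [36.9028 -35.1806; -35.1806 39.2361]
P' = Q + AᵀP(A−BK) = [41.1528 -34.1806; -34.1806 39.4861]
tr(P') = 80.6389


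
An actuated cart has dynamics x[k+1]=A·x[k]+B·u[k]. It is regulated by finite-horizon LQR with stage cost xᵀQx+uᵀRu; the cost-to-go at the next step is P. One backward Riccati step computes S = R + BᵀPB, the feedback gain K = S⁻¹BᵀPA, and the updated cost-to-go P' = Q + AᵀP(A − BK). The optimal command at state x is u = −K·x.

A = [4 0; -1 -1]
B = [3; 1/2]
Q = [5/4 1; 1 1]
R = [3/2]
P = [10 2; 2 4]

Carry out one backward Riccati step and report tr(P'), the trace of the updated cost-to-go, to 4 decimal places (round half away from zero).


BᵀP = [31.0000 8.0000]
S = R + BᵀPB = [3/2] + [97.0000] = [98.5000]
BᵀPA = [116.0000 -8.0000]
K = S⁻¹·BᵀPA = [1.1777 -0.0812]
A−BK = [0.4670 0.2437; -1.5888 -0.9594]
AᵀP(A−BK) = [11.3909 5.4213; 5.4213 3.3503]
P' = Q + AᵀP(A−BK) = [12.6409 6.4213; 6.4213 4.3503]
tr(P') = 16.9911

16.9911


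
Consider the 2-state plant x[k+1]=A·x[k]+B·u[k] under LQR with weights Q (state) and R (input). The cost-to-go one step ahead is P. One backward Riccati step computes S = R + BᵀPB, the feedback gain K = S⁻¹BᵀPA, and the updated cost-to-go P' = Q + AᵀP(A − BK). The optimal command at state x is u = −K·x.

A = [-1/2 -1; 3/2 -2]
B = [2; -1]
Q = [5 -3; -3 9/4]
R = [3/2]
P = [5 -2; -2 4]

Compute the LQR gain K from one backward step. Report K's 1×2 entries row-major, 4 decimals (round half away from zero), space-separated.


BᵀP = [12.0000 -8.0000]
S = R + BᵀPB = [3/2] + [32.0000] = [33.5000]
BᵀPA = [-18.0000 4.0000]
K = S⁻¹·BᵀPA = [-0.5373 0.1194]
A−BK = [0.5746 -1.2388; 0.9627 -1.8806]
AᵀP(A−BK) = [3.5784 -6.3507; -6.3507 12.5224]
P' = Q + AᵀP(A−BK) = [8.5784 -9.3507; -9.3507 14.7724]
tr(P') = 23.3507

-0.5373 0.1194


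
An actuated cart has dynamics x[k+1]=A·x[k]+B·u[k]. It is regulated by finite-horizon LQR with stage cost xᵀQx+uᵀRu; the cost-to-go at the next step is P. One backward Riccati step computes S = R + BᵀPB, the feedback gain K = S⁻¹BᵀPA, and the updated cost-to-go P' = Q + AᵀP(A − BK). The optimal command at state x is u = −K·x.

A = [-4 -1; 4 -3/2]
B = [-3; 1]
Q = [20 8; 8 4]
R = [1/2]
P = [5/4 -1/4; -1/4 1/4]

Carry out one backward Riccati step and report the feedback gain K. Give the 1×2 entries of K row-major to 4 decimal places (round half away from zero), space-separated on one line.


BᵀP = [-4.0000 1.0000]
S = R + BᵀPB = [1/2] + [13.0000] = [13.5000]
BᵀPA = [20.0000 2.5000]
K = S⁻¹·BᵀPA = [1.4815 0.1852]
A−BK = [0.4444 -0.4444; 2.5185 -1.6852]
AᵀP(A−BK) = [2.3704 -0.7037; -0.7037 0.5995]
P' = Q + AᵀP(A−BK) = [22.3704 7.2963; 7.2963 4.5995]
tr(P') = 26.9699

1.4815 0.1852


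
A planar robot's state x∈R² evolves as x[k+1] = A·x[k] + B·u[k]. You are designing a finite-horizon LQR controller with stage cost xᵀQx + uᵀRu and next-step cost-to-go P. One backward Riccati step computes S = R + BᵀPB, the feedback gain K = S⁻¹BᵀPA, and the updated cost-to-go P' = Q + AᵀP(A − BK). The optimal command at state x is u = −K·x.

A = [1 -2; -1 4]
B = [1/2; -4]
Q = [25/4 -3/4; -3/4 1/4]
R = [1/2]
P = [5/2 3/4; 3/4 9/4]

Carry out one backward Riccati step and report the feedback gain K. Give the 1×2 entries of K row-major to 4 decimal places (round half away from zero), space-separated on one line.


BᵀP = [-1.7500 -8.6250]
S = R + BᵀPB = [1/2] + [33.6250] = [34.1250]
BᵀPA = [6.8750 -31.0000]
K = S⁻¹·BᵀPA = [0.2015 -0.9084]
A−BK = [0.8993 -1.5458; -0.1941 0.3663]
AᵀP(A−BK) = [1.8649 -3.2546; -3.2546 5.8388]
P' = Q + AᵀP(A−BK) = [8.1149 -4.0046; -4.0046 6.0888]
tr(P') = 14.2038

0.2015 -0.9084


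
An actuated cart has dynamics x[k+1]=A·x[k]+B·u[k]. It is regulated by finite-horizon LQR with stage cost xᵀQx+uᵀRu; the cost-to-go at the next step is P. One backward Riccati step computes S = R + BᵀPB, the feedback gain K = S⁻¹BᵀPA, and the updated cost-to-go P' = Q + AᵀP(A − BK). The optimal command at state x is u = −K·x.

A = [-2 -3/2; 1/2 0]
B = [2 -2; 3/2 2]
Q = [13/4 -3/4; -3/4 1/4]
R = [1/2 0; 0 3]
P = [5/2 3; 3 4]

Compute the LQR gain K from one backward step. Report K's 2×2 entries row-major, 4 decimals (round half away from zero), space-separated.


-0.3692 -0.3923 0.1692 0.0923

BᵀP = [9.5000 12.0000; 1.0000 2.0000]
S = R + BᵀPB = [1/2 0; 0 3] + [37.0000 5.0000; 5.0000 2.0000] = [37.5000 5.0000; 5.0000 5.0000]
BᵀPA = [-13.0000 -14.2500; -1.0000 -1.5000]
K = S⁻¹·BᵀPA = [-0.3692 -0.3923; 0.1692 0.0923]
A−BK = [-0.9231 -0.5308; 0.7154 0.4038]
AᵀP(A−BK) = [0.3692 0.2423; 0.2423 0.1731]
P' = Q + AᵀP(A−BK) = [3.6192 -0.5077; -0.5077 0.4231]
tr(P') = 4.0423


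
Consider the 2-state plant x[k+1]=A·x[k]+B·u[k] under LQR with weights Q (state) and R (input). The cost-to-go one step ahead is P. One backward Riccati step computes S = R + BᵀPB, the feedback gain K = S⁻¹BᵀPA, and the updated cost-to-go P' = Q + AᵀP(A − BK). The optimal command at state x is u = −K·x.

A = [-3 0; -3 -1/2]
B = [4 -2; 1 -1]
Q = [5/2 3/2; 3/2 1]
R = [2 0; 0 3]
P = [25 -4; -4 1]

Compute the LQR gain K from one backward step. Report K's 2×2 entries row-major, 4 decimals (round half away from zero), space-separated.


BᵀP = [96.0000 -15.0000; -46.0000 7.0000]
S = R + BᵀPB = [2 0; 0 3] + [369.0000 -177.0000; -177.0000 85.0000] = [371.0000 -177.0000; -177.0000 88.0000]
BᵀPA = [-243.0000 7.5000; 117.0000 -3.5000]
K = S⁻¹·BᵀPA = [-0.5118 0.0307; 0.3002 0.0220]
A−BK = [-0.3525 -0.0788; -2.1880 -0.5087]
AᵀP(A−BK) = [2.5178 0.3889; 0.3889 0.0967]
P' = Q + AᵀP(A−BK) = [5.0178 1.8889; 1.8889 1.0967]
tr(P') = 6.1145

-0.5118 0.0307 0.3002 0.0220


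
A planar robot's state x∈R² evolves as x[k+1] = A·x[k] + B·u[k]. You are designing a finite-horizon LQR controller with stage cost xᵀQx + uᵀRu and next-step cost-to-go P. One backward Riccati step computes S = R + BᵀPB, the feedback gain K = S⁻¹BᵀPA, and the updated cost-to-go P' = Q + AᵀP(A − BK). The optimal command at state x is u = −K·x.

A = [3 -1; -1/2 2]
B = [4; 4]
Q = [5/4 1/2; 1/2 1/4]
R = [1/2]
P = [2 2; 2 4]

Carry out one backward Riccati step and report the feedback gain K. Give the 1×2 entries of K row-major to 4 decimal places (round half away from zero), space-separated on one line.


BᵀP = [16.0000 24.0000]
S = R + BᵀPB = [1/2] + [160.0000] = [160.5000]
BᵀPA = [36.0000 32.0000]
K = S⁻¹·BᵀPA = [0.2243 0.1994]
A−BK = [2.1028 -1.7975; -1.3972 1.2025]
AᵀP(A−BK) = [4.9252 -4.1776; -4.1776 3.6199]
P' = Q + AᵀP(A−BK) = [6.1752 -3.6776; -3.6776 3.8699]
tr(P') = 10.0452

0.2243 0.1994


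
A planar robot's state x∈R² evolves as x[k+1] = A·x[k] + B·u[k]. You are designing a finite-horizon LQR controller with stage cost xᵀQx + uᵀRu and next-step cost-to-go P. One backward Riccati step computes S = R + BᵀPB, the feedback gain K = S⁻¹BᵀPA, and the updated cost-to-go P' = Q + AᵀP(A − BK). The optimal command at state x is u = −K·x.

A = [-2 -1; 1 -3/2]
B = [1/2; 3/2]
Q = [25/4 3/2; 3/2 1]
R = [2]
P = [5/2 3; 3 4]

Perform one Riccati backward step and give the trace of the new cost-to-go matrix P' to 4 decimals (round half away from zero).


10.8353

BᵀP = [5.7500 7.5000]
S = R + BᵀPB = [2] + [14.1250] = [16.1250]
BᵀPA = [-4.0000 -17.0000]
K = S⁻¹·BᵀPA = [-0.2481 -1.0543]
A−BK = [-1.8760 -0.4729; 1.3721 0.0814]
AᵀP(A−BK) = [1.0078 0.7829; 0.7829 2.5775]
P' = Q + AᵀP(A−BK) = [7.2578 2.2829; 2.2829 3.5775]
tr(P') = 10.8353


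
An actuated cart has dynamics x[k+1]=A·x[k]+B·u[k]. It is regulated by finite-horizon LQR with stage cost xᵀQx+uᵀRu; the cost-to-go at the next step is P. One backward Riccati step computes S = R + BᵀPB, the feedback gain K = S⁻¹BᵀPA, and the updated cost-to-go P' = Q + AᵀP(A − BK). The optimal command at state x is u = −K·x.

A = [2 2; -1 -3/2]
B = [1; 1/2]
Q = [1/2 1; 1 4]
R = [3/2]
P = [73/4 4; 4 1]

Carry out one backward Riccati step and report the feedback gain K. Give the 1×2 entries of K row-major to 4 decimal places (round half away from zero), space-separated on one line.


BᵀP = [20.2500 4.5000]
S = R + BᵀPB = [3/2] + [22.5000] = [24.0000]
BᵀPA = [36.0000 33.7500]
K = S⁻¹·BᵀPA = [1.5000 1.4063]
A−BK = [0.5000 0.5938; -1.7500 -2.2031]
AᵀP(A−BK) = [4.0000 3.8750; 3.8750 3.7891]
P' = Q + AᵀP(A−BK) = [4.5000 4.8750; 4.8750 7.7891]
tr(P') = 12.2891

1.5000 1.4063


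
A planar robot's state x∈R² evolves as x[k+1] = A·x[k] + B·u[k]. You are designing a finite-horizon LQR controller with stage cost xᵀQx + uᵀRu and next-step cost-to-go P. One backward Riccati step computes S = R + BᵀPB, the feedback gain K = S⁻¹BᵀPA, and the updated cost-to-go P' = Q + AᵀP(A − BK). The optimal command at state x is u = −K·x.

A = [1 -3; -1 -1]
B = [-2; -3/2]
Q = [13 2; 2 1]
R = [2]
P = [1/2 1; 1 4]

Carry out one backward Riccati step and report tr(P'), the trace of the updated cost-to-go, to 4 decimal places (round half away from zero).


BᵀP = [-2.5000 -8.0000]
S = R + BᵀPB = [2] + [17.0000] = [19.0000]
BᵀPA = [5.5000 15.5000]
K = S⁻¹·BᵀPA = [0.2895 0.8158]
A−BK = [1.5789 -1.3684; -0.5658 0.2237]
AᵀP(A−BK) = [0.9079 0.0132; 0.0132 1.8553]
P' = Q + AᵀP(A−BK) = [13.9079 2.0132; 2.0132 2.8553]
tr(P') = 16.7632

16.7632


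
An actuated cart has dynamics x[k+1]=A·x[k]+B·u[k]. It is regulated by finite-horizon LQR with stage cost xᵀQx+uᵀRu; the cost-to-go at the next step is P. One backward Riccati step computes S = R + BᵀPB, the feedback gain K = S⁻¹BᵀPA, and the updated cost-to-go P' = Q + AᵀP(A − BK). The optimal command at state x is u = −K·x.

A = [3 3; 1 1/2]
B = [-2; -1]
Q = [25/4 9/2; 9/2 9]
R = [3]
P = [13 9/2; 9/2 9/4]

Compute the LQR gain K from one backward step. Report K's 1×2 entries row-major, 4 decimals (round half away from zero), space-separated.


BᵀP = [-30.5000 -11.2500]
S = R + BᵀPB = [3] + [72.2500] = [75.2500]
BᵀPA = [-102.7500 -97.1250]
K = S⁻¹·BᵀPA = [-1.3654 -1.2907]
A−BK = [0.2691 0.4186; -0.3654 -0.7907]
AᵀP(A−BK) = [5.9502 5.7558; 5.7558 5.7035]
P' = Q + AᵀP(A−BK) = [12.2002 10.2558; 10.2558 14.7035]
tr(P') = 26.9037

-1.3654 -1.2907


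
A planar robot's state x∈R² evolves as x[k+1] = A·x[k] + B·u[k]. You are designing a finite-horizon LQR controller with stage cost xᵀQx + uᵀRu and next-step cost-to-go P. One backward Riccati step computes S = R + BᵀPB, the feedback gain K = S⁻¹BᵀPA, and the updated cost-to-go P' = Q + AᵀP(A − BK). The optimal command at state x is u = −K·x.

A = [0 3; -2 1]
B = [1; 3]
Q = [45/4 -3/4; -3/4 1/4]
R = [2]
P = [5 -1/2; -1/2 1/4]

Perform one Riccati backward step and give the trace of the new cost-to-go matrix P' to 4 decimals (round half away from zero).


36.2200

BᵀP = [3.5000 0.2500]
S = R + BᵀPB = [2] + [4.2500] = [6.2500]
BᵀPA = [-0.5000 10.7500]
K = S⁻¹·BᵀPA = [-0.0800 1.7200]
A−BK = [0.0800 1.2800; -1.7600 -4.1600]
AᵀP(A−BK) = [0.9600 3.3600; 3.3600 23.7600]
P' = Q + AᵀP(A−BK) = [12.2100 2.6100; 2.6100 24.0100]
tr(P') = 36.2200


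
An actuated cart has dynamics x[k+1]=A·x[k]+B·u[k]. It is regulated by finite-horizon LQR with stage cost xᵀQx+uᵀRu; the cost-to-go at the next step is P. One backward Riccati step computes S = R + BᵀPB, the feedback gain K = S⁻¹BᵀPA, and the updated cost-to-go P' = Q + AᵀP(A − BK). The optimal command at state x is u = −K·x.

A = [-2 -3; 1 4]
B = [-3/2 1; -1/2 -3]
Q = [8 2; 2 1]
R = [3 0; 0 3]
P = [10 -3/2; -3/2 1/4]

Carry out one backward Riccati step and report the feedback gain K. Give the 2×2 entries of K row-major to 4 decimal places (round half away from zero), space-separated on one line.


0.7012 1.1434 -0.6923 -1.1925

BᵀP = [-14.2500 2.1250; 14.5000 -2.2500]
S = R + BᵀPB = [3 0; 0 3] + [20.3125 -20.6250; -20.6250 21.2500] = [23.3125 -20.6250; -20.6250 24.2500]
BᵀPA = [30.6250 51.2500; -31.2500 -52.5000]
K = S⁻¹·BᵀPA = [0.7012 1.1434; -0.6923 -1.1925]
A−BK = [-0.2559 -0.0925; -0.7262 0.9942]
AᵀP(A−BK) = [3.1420 5.2188; 5.2188 8.7963]
P' = Q + AᵀP(A−BK) = [11.1420 7.2188; 7.2188 9.7963]
tr(P') = 20.9384


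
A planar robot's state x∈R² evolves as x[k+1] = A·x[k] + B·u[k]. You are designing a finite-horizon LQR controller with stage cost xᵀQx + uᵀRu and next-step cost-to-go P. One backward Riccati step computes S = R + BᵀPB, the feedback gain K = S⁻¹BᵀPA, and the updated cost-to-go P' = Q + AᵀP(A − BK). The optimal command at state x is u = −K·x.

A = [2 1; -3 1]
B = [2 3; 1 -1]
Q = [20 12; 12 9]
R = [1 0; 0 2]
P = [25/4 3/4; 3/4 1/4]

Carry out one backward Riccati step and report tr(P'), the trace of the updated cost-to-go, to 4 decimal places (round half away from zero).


BᵀP = [13.2500 1.7500; 18.0000 2.0000]
S = R + BᵀPB = [1 0; 0 2] + [28.2500 38.0000; 38.0000 52.0000] = [29.2500 38.0000; 38.0000 54.0000]
BᵀPA = [21.2500 15.0000; 30.0000 20.0000]
K = S⁻¹·BᵀPA = [0.0554 0.3690; 0.5166 0.1107]
A−BK = [0.3395 -0.0701; -2.5387 0.7417]
AᵀP(A−BK) = [1.5756 -0.1624; -0.1624 0.2509]
P' = Q + AᵀP(A−BK) = [21.5756 11.8376; 11.8376 9.2509]
tr(P') = 30.8266

30.8266


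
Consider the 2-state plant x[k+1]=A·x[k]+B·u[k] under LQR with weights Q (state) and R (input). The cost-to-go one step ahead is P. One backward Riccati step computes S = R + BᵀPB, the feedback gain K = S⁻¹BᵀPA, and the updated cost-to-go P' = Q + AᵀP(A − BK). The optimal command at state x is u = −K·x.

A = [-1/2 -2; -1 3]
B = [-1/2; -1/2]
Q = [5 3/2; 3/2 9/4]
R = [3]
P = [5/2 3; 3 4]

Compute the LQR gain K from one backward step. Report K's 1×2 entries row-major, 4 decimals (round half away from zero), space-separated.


BᵀP = [-2.7500 -3.5000]
S = R + BᵀPB = [3] + [3.1250] = [6.1250]
BᵀPA = [4.8750 -5.0000]
K = S⁻¹·BᵀPA = [0.7959 -0.8163]
A−BK = [-0.1020 -2.4082; -0.6020 2.5918]
AᵀP(A−BK) = [3.7449 -4.0204; -4.0204 5.9184]
P' = Q + AᵀP(A−BK) = [8.7449 -2.5204; -2.5204 8.1684]
tr(P') = 16.9133

0.7959 -0.8163


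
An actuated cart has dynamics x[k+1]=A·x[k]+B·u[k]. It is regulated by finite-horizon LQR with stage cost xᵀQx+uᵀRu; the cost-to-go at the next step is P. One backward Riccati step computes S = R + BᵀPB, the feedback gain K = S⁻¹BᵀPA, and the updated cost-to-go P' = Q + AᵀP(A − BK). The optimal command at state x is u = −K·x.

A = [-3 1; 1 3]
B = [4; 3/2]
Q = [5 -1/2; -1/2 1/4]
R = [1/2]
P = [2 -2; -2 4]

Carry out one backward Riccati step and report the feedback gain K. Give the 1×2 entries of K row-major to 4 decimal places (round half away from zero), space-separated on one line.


-0.9714 -0.0571

BᵀP = [5.0000 -2.0000]
S = R + BᵀPB = [1/2] + [17.0000] = [17.5000]
BᵀPA = [-17.0000 -1.0000]
K = S⁻¹·BᵀPA = [-0.9714 -0.0571]
A−BK = [0.8857 1.2286; 2.4571 3.0857]
AᵀP(A−BK) = [17.4857 21.0286; 21.0286 25.9429]
P' = Q + AᵀP(A−BK) = [22.4857 20.5286; 20.5286 26.1929]
tr(P') = 48.6786
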